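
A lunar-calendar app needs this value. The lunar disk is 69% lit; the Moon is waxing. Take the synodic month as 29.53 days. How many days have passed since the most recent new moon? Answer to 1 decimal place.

cos θ = 1 − 2f = -0.380, giving a principal value of 112.3°.
Before full moon the principal value applies: θ = 112.3°.
That fraction of the synodic month is 112.3/360 × 29.53 d ≈ 9.21 d.

9.2 days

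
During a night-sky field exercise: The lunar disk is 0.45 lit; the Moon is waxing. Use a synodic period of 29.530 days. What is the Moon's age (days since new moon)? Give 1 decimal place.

Invert f = (1 − cos θ)/2 to get cos θ = 1 − 2(0.45) = 0.100, hence θ₀ = arccos 0.100 = 84.3°.
The Moon is waxing (0°–180°), so θ = 84.3° directly.
Age = 29.530 × 84.3°/360° ≈ 6.91 days.

6.9 days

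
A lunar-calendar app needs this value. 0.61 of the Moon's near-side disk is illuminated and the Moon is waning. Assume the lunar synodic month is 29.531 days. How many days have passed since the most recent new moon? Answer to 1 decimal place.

21.1 days

Invert f = (1 − cos θ)/2 to get cos θ = 1 − 2(0.61) = -0.220, hence θ₀ = arccos -0.220 = 102.7°.
Waning ⇒ past full, so θ = 360° − 102.7° = 257.3°.
Age = 29.531 × 257.3°/360° ≈ 21.11 days.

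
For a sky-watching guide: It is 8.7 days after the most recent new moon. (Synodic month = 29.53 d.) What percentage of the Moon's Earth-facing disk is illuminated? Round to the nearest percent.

64%

Elongation θ = 360° × 8.7/29.53 ≈ 106.1°.
With cos θ = (-0.277), the lit fraction is (1 − (-0.277))/2 ≈ 0.638, so 64%.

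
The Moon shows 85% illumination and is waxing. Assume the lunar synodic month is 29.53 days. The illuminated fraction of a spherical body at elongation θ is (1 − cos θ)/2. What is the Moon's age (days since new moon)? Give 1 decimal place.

Invert f = (1 − cos θ)/2 to get cos θ = 1 − 2(0.85) = -0.700, hence θ₀ = arccos -0.700 = 134.4°.
Waxing ⇒ before full, so θ = 134.4°.
Age = 29.53 × 134.4°/360° ≈ 11.03 days.

11.0 days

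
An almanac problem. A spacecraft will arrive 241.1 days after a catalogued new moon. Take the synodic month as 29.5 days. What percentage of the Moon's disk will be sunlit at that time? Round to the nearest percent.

241.1 d spans 8 complete synodic months (8 × 29.5 = 236.00 d) plus 5.10 d.
The Moon has covered 5.10/29.5 of its cycle, so θ ≈ 360° × 5.10/29.5 = 62.2°.
Illuminated fraction = (1 − cos 62.2°)/2 = (1 − 0.466)/2 ≈ 0.267, so 27%.

27%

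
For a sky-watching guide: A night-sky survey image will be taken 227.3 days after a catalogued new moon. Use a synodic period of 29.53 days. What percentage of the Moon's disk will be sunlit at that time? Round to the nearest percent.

66%

227.3 d spans 7 complete synodic months (7 × 29.53 = 206.71 d) plus 20.59 d.
Phase angle: θ = 360°·(20.59 d)/(29.53 d) = 251.0°.
With cos θ = (-0.325), the lit fraction is (1 − (-0.325))/2 ≈ 0.663, so 66%.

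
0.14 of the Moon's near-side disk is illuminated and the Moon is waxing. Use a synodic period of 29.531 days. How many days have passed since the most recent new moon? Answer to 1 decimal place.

Invert f = (1 − cos θ)/2 to get cos θ = 1 − 2(0.14) = 0.720, hence θ₀ = arccos 0.720 = 43.9°.
The Moon is waxing (0°–180°), so θ = 43.9° directly.
That fraction of the synodic month is 43.9/360 × 29.531 d ≈ 3.60 d.

3.6 days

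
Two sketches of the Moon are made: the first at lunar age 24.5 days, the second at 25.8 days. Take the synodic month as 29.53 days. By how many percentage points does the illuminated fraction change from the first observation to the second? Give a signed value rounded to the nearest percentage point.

-11 percentage points

θ₁ = 360° × 24.5/29.53 = 298.7°, f₁ = (1 − cos θ₁)/2 = 0.260.
θ₂ = 360° × 25.8/29.53 = 314.5°, f₂ = (1 − cos θ₂)/2 = 0.149.
Change = f₂ − f₁ = -0.111 → -11 percentage points.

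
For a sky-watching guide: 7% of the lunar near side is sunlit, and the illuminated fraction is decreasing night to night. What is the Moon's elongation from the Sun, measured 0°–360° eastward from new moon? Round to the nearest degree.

Invert f = (1 − cos θ)/2 to get cos θ = 1 − 2(0.07) = 0.860, hence θ₀ = arccos 0.860 = 30.7°.
A waning Moon lies in 180°–360°, so θ = 360° − 30.7° = 329.3°.

329°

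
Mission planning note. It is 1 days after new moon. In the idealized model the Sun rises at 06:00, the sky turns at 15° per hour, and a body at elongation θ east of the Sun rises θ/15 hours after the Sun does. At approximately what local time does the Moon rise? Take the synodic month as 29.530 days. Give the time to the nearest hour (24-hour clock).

07:00

The Moon has covered 1/29.530 of its cycle, so θ ≈ 360° × 1/29.530 = 12.2°.
At 15° of sky rotation per hour, 12.2° corresponds to a 0.81 h lag.
06:00 + 0.81 h ≈ 06:49 → 07:00 to the nearest hour.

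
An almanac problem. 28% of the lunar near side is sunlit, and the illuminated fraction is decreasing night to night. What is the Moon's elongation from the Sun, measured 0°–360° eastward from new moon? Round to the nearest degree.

cos θ = 1 − 2f = 0.440, giving a principal value of 63.9°.
A waning Moon lies in 180°–360°, so θ = 360° − 63.9° = 296.1°.

296°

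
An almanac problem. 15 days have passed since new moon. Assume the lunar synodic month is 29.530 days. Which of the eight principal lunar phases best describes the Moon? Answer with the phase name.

At 15/29.530 of the cycle, θ ≈ 183° — the full moon range.

full moon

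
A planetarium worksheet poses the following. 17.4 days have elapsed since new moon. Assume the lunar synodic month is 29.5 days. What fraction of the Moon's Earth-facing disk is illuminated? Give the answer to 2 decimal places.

The Moon has covered 17.4/29.5 of its cycle, so θ ≈ 360° × 17.4/29.5 = 212.3°.
Illuminated fraction = (1 − cos 212.3°)/2 = (1 − (-0.845))/2 ≈ 0.922.

0.92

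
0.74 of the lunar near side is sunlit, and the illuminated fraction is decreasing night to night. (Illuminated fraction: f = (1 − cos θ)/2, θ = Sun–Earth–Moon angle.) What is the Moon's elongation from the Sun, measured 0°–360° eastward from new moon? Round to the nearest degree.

241°

Invert f = (1 − cos θ)/2 to get cos θ = 1 − 2(0.74) = -0.480, hence θ₀ = arccos -0.480 = 118.7°.
A waning Moon lies in 180°–360°, so θ = 360° − 118.7° = 241.3°.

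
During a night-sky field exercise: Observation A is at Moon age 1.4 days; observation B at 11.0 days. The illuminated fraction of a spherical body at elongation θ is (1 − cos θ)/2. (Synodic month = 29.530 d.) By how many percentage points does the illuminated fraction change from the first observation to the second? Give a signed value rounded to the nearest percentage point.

+83 percentage points

First observation: θ = 360°·1.4/29.530 = 17.1°, so f = 0.022.
Second observation: θ = 134.1°, f = 0.848.
Δf = 0.848 − 0.022 = +0.826, i.e. +83 pp.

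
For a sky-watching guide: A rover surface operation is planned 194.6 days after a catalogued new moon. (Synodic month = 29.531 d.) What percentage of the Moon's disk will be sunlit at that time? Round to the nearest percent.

92%

Reduce mod P: 194.6 − 6×29.531 = 17.41 d into the current lunation.
Elongation θ = 360° × 17.41/29.531 ≈ 212.3°.
Illuminated fraction = (1 − cos 212.3°)/2 = (1 − (-0.845))/2 ≈ 0.923, so 92%.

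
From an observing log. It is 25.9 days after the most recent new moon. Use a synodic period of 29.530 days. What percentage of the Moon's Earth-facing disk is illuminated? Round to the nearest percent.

14%

The Moon has covered 25.9/29.530 of its cycle, so θ ≈ 360° × 25.9/29.530 = 315.7°.
With cos θ = 0.716, the lit fraction is (1 − 0.716)/2 ≈ 0.142, so 14%.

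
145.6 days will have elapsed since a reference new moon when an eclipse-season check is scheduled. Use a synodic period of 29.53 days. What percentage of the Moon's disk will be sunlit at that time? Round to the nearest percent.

Reduce mod P: 145.6 − 4×29.53 = 27.48 d into the current lunation.
Phase angle: θ = 360°·(27.48 d)/(29.53 d) = 335.0°.
With cos θ = 0.906, the lit fraction is (1 − 0.906)/2 ≈ 0.047, so 5%.

5%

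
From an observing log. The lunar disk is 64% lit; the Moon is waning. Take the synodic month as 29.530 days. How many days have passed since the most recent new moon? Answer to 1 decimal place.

Invert f = (1 − cos θ)/2 to get cos θ = 1 − 2(0.64) = -0.280, hence θ₀ = arccos -0.280 = 106.3°.
A waning Moon lies in 180°–360°, so θ = 360° − 106.3° = 253.7°.
At 360°/29.530 d per day, 253.7° corresponds to 20.81 days.

20.8 days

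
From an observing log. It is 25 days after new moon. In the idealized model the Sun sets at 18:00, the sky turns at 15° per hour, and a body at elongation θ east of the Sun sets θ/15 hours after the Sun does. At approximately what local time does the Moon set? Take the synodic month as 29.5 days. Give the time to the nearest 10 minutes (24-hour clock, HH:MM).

Phase angle: θ = 360°·(25 d)/(29.5 d) = 305.1°.
At 15° of sky rotation per hour, 305.1° corresponds to a 20.34 h lag.
18:00 + 20.339 h ≈ 14:20 → 14:20 to the nearest ten minutes.

14:20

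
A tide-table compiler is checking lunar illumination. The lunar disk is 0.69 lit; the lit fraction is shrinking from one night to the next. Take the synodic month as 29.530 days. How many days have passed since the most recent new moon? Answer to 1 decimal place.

Invert f = (1 − cos θ)/2 to get cos θ = 1 − 2(0.69) = -0.380, hence θ₀ = arccos -0.380 = 112.3°.
Waning ⇒ past full, so θ = 360° − 112.3° = 247.7°.
At 360°/29.530 d per day, 247.7° corresponds to 20.32 days.

20.3 days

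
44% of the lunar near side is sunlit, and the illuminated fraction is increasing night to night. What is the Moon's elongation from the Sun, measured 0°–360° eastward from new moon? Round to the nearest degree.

83°

Invert f = (1 − cos θ)/2 to get cos θ = 1 − 2(0.44) = 0.120, hence θ₀ = arccos 0.120 = 83.1°.
Waxing ⇒ before full, so θ = 83.1°.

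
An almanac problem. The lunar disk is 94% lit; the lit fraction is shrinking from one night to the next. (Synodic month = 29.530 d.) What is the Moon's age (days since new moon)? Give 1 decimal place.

cos θ = 1 − 2f = -0.880, giving a principal value of 151.6°.
A waning Moon lies in 180°–360°, so θ = 360° − 151.6° = 208.4°.
That fraction of the synodic month is 208.4/360 × 29.530 d ≈ 17.09 d.

17.1 days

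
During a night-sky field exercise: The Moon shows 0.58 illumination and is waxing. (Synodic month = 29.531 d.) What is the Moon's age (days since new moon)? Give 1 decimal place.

8.1 days

cos θ = 1 − 2f = -0.160, giving a principal value of 99.2°.
Waxing ⇒ before full, so θ = 99.2°.
At 360°/29.531 d per day, 99.2° corresponds to 8.14 days.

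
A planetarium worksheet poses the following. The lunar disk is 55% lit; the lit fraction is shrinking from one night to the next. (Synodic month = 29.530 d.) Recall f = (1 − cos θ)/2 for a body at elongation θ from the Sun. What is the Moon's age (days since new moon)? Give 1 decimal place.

cos θ = 1 − 2f = -0.100, giving a principal value of 95.7°.
Waning ⇒ past full, so θ = 360° − 95.7° = 264.3°.
Age = 29.530 × 264.3°/360° ≈ 21.68 days.

21.7 days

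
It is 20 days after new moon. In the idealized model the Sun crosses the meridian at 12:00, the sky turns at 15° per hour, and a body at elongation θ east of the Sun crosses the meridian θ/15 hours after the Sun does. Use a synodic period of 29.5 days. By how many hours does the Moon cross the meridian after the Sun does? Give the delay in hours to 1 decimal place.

Phase angle: θ = 360°·(20 d)/(29.5 d) = 244.1°.
Delay after the Sun = 244.1° / (15°/h) ≈ 16.27 h.
So the Moon crosses the meridian 16.27 h after the Sun.

16.3 h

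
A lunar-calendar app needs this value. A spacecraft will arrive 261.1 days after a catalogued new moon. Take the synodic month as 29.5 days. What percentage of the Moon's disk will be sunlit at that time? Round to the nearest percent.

20%

261.1/29.5 = 8.851 lunations, so 8 complete cycles and 25.10 d into the next.
Phase angle: θ = 360°·(25.10 d)/(29.5 d) = 306.3°.
With cos θ = 0.592, the lit fraction is (1 − 0.592)/2 ≈ 0.204, so 20%.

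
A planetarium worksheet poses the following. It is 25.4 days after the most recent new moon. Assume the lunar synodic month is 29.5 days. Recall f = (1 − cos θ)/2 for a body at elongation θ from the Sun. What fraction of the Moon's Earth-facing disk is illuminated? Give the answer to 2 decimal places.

0.18

Phase angle: θ = 360°·(25.4 d)/(29.5 d) = 310.0°.
Illuminated fraction = (1 − cos 310.0°)/2 = (1 − 0.642)/2 ≈ 0.179.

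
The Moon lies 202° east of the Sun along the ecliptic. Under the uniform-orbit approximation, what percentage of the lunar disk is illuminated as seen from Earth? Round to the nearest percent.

Half-versine of 202°: (1 − (-0.927))/2 = 0.964, i.e. 96%.

96%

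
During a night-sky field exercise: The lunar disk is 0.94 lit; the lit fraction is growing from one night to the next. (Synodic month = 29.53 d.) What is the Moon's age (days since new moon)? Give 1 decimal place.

12.4 days

cos θ = 1 − 2f = -0.880, giving a principal value of 151.6°.
Before full moon the principal value applies: θ = 151.6°.
Age = 29.53 × 151.6°/360° ≈ 12.44 days.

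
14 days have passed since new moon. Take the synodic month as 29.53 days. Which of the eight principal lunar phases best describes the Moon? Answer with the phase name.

θ ≈ 360° × 14/29.53 = 171°, which falls in the full moon sector.

full moon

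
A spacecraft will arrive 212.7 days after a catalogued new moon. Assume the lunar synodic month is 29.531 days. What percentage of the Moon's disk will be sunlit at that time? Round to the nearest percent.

35%

Reduce mod P: 212.7 − 7×29.531 = 5.98 d into the current lunation.
Elongation θ = 360° × 5.98/29.531 ≈ 72.9°.
cos 72.9° = 0.293, so f = (1 − 0.293)/2 = 0.353, so 35%.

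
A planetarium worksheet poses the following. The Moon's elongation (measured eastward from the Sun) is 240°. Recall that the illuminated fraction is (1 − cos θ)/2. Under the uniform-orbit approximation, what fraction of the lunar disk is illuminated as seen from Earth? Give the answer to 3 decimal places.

0.750

f = (1 − cos 240°)/2 = (1 − (-0.500))/2 ≈ 0.750.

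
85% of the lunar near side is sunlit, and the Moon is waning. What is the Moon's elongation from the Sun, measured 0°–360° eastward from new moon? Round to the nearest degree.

226°

Invert f = (1 − cos θ)/2 to get cos θ = 1 − 2(0.85) = -0.700, hence θ₀ = arccos -0.700 = 134.4°.
Waning ⇒ past full, so θ = 360° − 134.4° = 225.6°.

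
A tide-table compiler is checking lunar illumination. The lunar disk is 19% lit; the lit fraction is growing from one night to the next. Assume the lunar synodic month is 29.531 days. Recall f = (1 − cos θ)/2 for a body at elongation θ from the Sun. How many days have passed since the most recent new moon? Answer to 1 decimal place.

4.2 days

cos θ = 1 − 2f = 0.620, giving a principal value of 51.7°.
Before full moon the principal value applies: θ = 51.7°.
Age = 29.531 × 51.7°/360° ≈ 4.24 days.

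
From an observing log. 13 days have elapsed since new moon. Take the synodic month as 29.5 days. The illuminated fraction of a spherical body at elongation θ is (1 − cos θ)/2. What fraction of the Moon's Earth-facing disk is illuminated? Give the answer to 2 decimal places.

Elongation θ = 360° × 13/29.5 ≈ 158.6°.
Illuminated fraction = (1 − cos 158.6°)/2 = (1 − (-0.931))/2 ≈ 0.966.

0.97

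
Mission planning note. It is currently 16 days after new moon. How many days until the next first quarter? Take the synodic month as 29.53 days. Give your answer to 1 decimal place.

First quarter is 0.25 of the way through the cycle: age 0.25 × 29.53 = 7.383 d.
Already past this cycle's first quarter; the next is at 7.383 + 29.53 = 36.913 d, so 36.913 − 16 = 20.913 days.

20.9 days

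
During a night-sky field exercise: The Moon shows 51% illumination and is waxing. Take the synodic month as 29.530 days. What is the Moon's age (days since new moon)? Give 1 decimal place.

cos θ = 1 − 2f = -0.020, giving a principal value of 91.1°.
The Moon is waxing (0°–180°), so θ = 91.1° directly.
That fraction of the synodic month is 91.1/360 × 29.530 d ≈ 7.48 d.

7.5 days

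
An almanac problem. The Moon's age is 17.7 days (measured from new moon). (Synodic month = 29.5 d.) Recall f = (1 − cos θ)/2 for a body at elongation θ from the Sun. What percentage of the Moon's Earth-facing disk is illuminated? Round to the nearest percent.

The Moon has covered 17.7/29.5 of its cycle, so θ ≈ 360° × 17.7/29.5 = 216.0°.
With cos θ = (-0.809), the lit fraction is (1 − (-0.809))/2 ≈ 0.905, so 90%.

90%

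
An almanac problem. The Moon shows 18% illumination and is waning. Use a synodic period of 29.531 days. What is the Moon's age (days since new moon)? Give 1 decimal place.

25.4 days

cos θ = 1 − 2f = 0.640, giving a principal value of 50.2°.
Waning ⇒ past full, so θ = 360° − 50.2° = 309.8°.
At 360°/29.531 d per day, 309.8° corresponds to 25.41 days.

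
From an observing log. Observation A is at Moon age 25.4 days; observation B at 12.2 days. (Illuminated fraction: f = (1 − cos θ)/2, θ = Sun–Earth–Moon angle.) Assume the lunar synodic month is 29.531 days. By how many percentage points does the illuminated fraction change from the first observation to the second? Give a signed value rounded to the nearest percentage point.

First observation: θ = 360°·25.4/29.531 = 309.6°, so f = 0.181.
Second observation: θ = 148.7°, f = 0.927.
Δf = 0.927 − 0.181 = +0.746, i.e. +75 pp.

+75 percentage points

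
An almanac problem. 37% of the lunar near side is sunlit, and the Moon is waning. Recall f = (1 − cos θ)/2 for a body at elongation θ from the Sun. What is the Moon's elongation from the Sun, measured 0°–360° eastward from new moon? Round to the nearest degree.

Invert f = (1 − cos θ)/2 to get cos θ = 1 − 2(0.37) = 0.260, hence θ₀ = arccos 0.260 = 74.9°.
Since the Moon is past full (waning), take the reflex angle: θ = 360° − 74.9° = 285.1°.

285°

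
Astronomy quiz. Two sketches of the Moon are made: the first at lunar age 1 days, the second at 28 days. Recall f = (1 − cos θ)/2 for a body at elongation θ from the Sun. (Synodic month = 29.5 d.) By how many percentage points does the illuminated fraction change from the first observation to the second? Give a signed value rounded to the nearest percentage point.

First observation: θ = 360°·1/29.5 = 12.2°, so f = 0.011.
Second observation: θ = 341.7°, f = 0.025.
Δf = 0.025 − 0.011 = +0.014, i.e. +1 pp.

+1 percentage points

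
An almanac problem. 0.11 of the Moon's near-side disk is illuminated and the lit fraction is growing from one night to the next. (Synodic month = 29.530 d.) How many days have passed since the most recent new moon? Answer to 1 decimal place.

3.2 days

Invert f = (1 − cos θ)/2 to get cos θ = 1 − 2(0.11) = 0.780, hence θ₀ = arccos 0.780 = 38.7°.
Before full moon the principal value applies: θ = 38.7°.
That fraction of the synodic month is 38.7/360 × 29.530 d ≈ 3.18 d.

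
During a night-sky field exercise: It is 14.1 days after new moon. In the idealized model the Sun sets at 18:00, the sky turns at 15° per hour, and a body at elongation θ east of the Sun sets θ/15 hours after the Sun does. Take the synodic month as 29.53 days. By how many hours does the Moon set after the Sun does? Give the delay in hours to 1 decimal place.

Phase angle: θ = 360°·(14.1 d)/(29.53 d) = 171.9°.
At 15° of sky rotation per hour, 171.9° corresponds to a 11.46 h lag.
So the Moon sets 11.46 h after the Sun.

11.5 h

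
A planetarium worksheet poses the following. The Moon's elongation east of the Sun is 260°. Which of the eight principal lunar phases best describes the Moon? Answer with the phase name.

last quarter

The last quarter sector spans roughly 248°–292°; 260° falls inside it.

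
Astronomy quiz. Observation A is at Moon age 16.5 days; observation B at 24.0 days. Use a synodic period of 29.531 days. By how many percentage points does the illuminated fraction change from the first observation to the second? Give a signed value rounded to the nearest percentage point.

θ₁ = 360° × 16.5/29.531 = 201.1°, f₁ = (1 − cos θ₁)/2 = 0.966.
θ₂ = 360° × 24.0/29.531 = 292.6°, f₂ = (1 − cos θ₂)/2 = 0.308.
Change = f₂ − f₁ = -0.658 → -66 percentage points.

-66 pp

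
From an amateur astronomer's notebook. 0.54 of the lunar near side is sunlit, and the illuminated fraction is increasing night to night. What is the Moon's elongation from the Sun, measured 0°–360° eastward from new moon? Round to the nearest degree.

95°

cos θ = 1 − 2f = -0.080, giving a principal value of 94.6°.
The Moon is waxing (0°–180°), so θ = 94.6° directly.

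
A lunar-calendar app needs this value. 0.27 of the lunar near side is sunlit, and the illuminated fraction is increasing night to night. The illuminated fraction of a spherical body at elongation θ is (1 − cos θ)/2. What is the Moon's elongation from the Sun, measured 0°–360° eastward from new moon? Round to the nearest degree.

From f = (1 − cos θ)/2: cos θ = 1 − 2×0.27 = 0.460; arccos → 62.6°.
Before full moon the principal value applies: θ = 62.6°.

63°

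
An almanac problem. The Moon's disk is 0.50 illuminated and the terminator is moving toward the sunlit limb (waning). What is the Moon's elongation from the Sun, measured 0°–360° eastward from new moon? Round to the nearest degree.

cos θ = 1 − 2f = 0.000, giving a principal value of 90.0°.
Since the Moon is past full (waning), take the reflex angle: θ = 360° − 90.0° = 270.0°.

270°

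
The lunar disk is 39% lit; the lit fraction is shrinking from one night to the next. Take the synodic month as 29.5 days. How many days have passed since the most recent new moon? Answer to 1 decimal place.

Invert f = (1 − cos θ)/2 to get cos θ = 1 − 2(0.39) = 0.220, hence θ₀ = arccos 0.220 = 77.3°.
Waning ⇒ past full, so θ = 360° − 77.3° = 282.7°.
That fraction of the synodic month is 282.7/360 × 29.5 d ≈ 23.17 d.

23.2 days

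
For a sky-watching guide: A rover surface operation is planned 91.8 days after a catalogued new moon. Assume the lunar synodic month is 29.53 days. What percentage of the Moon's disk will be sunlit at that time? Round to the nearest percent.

11%

91.8/29.53 = 3.109 lunations, so 3 complete cycles and 3.21 d into the next.
Elongation θ = 360° × 3.21/29.53 ≈ 39.1°.
Illuminated fraction = (1 − cos 39.1°)/2 = (1 − 0.776)/2 ≈ 0.112, so 11%.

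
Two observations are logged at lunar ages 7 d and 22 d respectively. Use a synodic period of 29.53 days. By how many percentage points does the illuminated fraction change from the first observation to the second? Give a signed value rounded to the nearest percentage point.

+6 percentage points

First observation: θ = 360°·7/29.53 = 85.3°, so f = 0.459.
Second observation: θ = 268.2°, f = 0.516.
Δf = 0.516 − 0.459 = +0.056, i.e. +6 pp.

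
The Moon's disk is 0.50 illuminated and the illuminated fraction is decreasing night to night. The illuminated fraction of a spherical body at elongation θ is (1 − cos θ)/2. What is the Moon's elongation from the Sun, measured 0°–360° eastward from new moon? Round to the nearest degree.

From f = (1 − cos θ)/2: cos θ = 1 − 2×0.50 = 0.000; arccos → 90.0°.
Since the Moon is past full (waning), take the reflex angle: θ = 360° − 90.0° = 270.0°.

270°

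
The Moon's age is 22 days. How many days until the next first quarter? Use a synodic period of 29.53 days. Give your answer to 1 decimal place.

14.9 days

First quarter occurs at elongation 90°, i.e. at age 29.53 × 90/360 = 7.383 d.
Already past this cycle's first quarter; the next is at 7.383 + 29.53 = 36.913 d, so 36.913 − 22 = 14.913 days.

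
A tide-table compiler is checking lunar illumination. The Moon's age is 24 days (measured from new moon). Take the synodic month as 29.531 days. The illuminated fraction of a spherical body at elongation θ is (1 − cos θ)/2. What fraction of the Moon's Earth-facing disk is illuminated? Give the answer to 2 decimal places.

0.31

Elongation θ = 360° × 24/29.531 ≈ 292.6°.
cos 292.6° = 0.384, so f = (1 − 0.384)/2 = 0.308.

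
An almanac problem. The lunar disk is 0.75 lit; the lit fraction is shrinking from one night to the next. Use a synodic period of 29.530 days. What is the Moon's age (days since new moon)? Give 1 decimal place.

Invert f = (1 − cos θ)/2 to get cos θ = 1 − 2(0.75) = -0.500, hence θ₀ = arccos -0.500 = 120.0°.
Waning ⇒ past full, so θ = 360° − 120.0° = 240.0°.
That fraction of the synodic month is 240.0/360 × 29.530 d ≈ 19.69 d.

19.7 days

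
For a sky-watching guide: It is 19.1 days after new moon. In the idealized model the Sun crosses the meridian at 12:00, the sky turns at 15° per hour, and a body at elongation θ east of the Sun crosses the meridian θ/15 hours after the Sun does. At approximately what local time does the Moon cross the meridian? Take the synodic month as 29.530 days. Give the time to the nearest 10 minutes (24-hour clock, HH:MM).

Phase angle: θ = 360°·(19.1 d)/(29.530 d) = 232.8°.
Delay after the Sun = 232.8° / (15°/h) ≈ 15.52 h.
12:00 + 15.523 h ≈ 03:31 → 03:30 to the nearest ten minutes.

03:30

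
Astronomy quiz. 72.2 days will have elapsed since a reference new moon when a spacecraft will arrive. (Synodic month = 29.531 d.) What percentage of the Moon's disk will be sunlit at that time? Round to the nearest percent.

97%

Reduce mod P: 72.2 − 2×29.531 = 13.14 d into the current lunation.
The Moon has covered 13.14/29.531 of its cycle, so θ ≈ 360° × 13.14/29.531 = 160.2°.
Illuminated fraction = (1 − cos 160.2°)/2 = (1 − (-0.941))/2 ≈ 0.970, so 97%.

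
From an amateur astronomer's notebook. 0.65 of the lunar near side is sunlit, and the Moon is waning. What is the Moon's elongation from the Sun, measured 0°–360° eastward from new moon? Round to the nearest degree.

cos θ = 1 − 2f = -0.300, giving a principal value of 107.5°.
A waning Moon lies in 180°–360°, so θ = 360° − 107.5° = 252.5°.

253°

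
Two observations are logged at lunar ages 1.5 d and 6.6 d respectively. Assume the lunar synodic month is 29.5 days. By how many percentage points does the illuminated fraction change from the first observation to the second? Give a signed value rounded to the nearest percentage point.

θ₁ = 360° × 1.5/29.5 = 18.3°, f₁ = (1 − cos θ₁)/2 = 0.025.
θ₂ = 360° × 6.6/29.5 = 80.5°, f₂ = (1 − cos θ₂)/2 = 0.418.
Change = f₂ − f₁ = +0.393 → +39 percentage points.

+39 percentage points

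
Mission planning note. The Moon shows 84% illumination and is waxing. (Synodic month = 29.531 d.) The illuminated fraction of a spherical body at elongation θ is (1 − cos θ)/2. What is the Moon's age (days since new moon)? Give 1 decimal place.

cos θ = 1 − 2f = -0.680, giving a principal value of 132.8°.
The Moon is waxing (0°–180°), so θ = 132.8° directly.
At 360°/29.531 d per day, 132.8° corresponds to 10.90 days.

10.9 days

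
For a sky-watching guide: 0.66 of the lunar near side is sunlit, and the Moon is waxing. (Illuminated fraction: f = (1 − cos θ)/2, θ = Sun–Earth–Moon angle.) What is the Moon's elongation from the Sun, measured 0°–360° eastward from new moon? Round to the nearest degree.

From f = (1 − cos θ)/2: cos θ = 1 − 2×0.66 = -0.320; arccos → 108.7°.
Before full moon the principal value applies: θ = 108.7°.

109°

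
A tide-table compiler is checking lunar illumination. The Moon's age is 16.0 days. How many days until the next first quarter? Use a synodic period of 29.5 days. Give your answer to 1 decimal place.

20.9 days

First quarter is 0.25 of the way through the cycle: age 0.25 × 29.5 = 7.375 d.
Already past this cycle's first quarter; the next is at 7.375 + 29.5 = 36.875 d, so 36.875 − 16.0 = 20.875 days.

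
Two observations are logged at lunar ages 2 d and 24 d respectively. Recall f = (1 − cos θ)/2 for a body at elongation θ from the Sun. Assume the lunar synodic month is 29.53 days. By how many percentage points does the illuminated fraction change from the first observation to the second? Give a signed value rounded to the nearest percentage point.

+26 percentage points

θ₁ = 360° × 2/29.53 = 24.4°, f₁ = (1 − cos θ₁)/2 = 0.045.
θ₂ = 360° × 24/29.53 = 292.6°, f₂ = (1 − cos θ₂)/2 = 0.308.
Change = f₂ − f₁ = +0.263 → +26 percentage points.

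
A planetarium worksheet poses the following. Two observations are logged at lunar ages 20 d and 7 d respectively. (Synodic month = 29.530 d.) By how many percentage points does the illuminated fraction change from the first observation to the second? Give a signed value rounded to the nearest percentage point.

-26 pp

θ₁ = 360° × 20/29.530 = 243.8°, f₁ = (1 − cos θ₁)/2 = 0.721.
θ₂ = 360° × 7/29.530 = 85.3°, f₂ = (1 − cos θ₂)/2 = 0.459.
Change = f₂ − f₁ = -0.261 → -26 percentage points.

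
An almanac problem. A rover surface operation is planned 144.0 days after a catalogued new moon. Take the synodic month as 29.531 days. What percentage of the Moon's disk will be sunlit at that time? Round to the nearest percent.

144.0/29.531 = 4.876 lunations, so 4 complete cycles and 25.88 d into the next.
Phase angle: θ = 360°·(25.88 d)/(29.531 d) = 315.4°.
cos 315.4° = 0.713, so f = (1 − 0.713)/2 = 0.144, so 14%.

14%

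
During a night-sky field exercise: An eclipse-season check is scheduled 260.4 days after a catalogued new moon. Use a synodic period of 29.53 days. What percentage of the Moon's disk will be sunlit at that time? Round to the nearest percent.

29%

Reduce mod P: 260.4 − 8×29.53 = 24.16 d into the current lunation.
The Moon has covered 24.16/29.53 of its cycle, so θ ≈ 360° × 24.16/29.53 = 294.5°.
cos 294.5° = 0.415, so f = (1 − 0.415)/2 = 0.292, so 29%.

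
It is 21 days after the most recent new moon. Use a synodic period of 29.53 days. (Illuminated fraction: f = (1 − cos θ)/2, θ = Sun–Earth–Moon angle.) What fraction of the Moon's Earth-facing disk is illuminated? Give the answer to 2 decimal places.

The Moon has covered 21/29.53 of its cycle, so θ ≈ 360° × 21/29.53 = 256.0°.
Illuminated fraction = (1 − cos 256.0°)/2 = (1 − (-0.242))/2 ≈ 0.621.

0.62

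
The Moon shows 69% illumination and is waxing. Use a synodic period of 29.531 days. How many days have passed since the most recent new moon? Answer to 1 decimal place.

From f = (1 − cos θ)/2: cos θ = 1 − 2×0.69 = -0.380; arccos → 112.3°.
Before full moon the principal value applies: θ = 112.3°.
At 360°/29.531 d per day, 112.3° corresponds to 9.21 days.

9.2 days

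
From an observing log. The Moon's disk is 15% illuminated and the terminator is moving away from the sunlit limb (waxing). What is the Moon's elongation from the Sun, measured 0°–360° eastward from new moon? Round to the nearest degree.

46°

cos θ = 1 − 2f = 0.700, giving a principal value of 45.6°.
Waxing ⇒ before full, so θ = 45.6°.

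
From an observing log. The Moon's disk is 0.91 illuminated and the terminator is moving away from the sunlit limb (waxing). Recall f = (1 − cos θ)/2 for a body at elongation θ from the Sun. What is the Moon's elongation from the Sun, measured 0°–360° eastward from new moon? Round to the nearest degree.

145°

Invert f = (1 − cos θ)/2 to get cos θ = 1 − 2(0.91) = -0.820, hence θ₀ = arccos -0.820 = 145.1°.
The Moon is waxing (0°–180°), so θ = 145.1° directly.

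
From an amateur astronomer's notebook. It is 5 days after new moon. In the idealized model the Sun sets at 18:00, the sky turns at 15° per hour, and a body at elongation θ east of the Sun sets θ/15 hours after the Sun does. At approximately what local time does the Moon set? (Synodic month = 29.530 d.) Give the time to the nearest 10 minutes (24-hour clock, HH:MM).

The Moon has covered 5/29.530 of its cycle, so θ ≈ 360° × 5/29.530 = 61.0°.
Delay after the Sun = 61.0° / (15°/h) ≈ 4.06 h.
18:00 + 4.064 h ≈ 22:04 → 22:00 to the nearest ten minutes.

22:00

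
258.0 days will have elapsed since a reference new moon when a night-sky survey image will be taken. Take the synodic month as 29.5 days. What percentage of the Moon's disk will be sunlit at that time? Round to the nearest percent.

258.0/29.5 = 8.746 lunations, so 8 complete cycles and 22.00 d into the next.
Elongation θ = 360° × 22.00/29.5 ≈ 268.5°.
With cos θ = (-0.027), the lit fraction is (1 − (-0.027))/2 ≈ 0.513, so 51%.

51%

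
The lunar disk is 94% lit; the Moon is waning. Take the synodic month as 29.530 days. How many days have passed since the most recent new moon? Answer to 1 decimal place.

From f = (1 − cos θ)/2: cos θ = 1 − 2×0.94 = -0.880; arccos → 151.6°.
Waning ⇒ past full, so θ = 360° − 151.6° = 208.4°.
At 360°/29.530 d per day, 208.4° corresponds to 17.09 days.

17.1 days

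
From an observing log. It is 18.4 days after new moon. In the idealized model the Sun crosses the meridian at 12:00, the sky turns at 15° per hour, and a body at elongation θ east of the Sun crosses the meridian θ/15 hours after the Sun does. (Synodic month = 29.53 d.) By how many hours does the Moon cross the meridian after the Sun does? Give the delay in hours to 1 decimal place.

Elongation θ = 360° × 18.4/29.53 ≈ 224.3°.
At 15° of sky rotation per hour, 224.3° corresponds to a 14.95 h lag.
So the Moon crosses the meridian 14.95 h after the Sun.

15.0 h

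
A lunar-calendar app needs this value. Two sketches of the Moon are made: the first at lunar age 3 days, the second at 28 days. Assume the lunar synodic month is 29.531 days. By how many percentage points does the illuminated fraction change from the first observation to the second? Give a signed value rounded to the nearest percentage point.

θ₁ = 360° × 3/29.531 = 36.6°, f₁ = (1 − cos θ₁)/2 = 0.098.
θ₂ = 360° × 28/29.531 = 341.3°, f₂ = (1 − cos θ₂)/2 = 0.026.
Change = f₂ − f₁ = -0.072 → -7 percentage points.

-7 pp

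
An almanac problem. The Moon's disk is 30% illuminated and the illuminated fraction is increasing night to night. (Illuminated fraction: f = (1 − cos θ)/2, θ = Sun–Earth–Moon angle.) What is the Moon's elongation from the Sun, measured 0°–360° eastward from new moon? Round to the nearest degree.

cos θ = 1 − 2f = 0.400, giving a principal value of 66.4°.
Waxing ⇒ before full, so θ = 66.4°.

66°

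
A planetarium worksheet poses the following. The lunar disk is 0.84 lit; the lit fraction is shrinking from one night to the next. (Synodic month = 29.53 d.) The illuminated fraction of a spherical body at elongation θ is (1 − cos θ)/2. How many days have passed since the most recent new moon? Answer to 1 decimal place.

18.6 days

cos θ = 1 − 2f = -0.680, giving a principal value of 132.8°.
A waning Moon lies in 180°–360°, so θ = 360° − 132.8° = 227.2°.
At 360°/29.53 d per day, 227.2° corresponds to 18.63 days.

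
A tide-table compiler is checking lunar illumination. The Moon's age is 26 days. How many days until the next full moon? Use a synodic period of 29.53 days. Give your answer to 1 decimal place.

18.3 days

Full moon is 0.5 of the way through the cycle: age 0.5 × 29.53 = 14.765 d.
This lunation's full moon (14.765 d) has passed, so add one period: 44.295 − 26 = 18.295 days.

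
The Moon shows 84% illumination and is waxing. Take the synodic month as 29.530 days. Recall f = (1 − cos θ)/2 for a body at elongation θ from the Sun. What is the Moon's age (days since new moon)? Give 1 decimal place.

Invert f = (1 − cos θ)/2 to get cos θ = 1 − 2(0.84) = -0.680, hence θ₀ = arccos -0.680 = 132.8°.
The Moon is waxing (0°–180°), so θ = 132.8° directly.
Age = 29.530 × 132.8°/360° ≈ 10.90 days.

10.9 days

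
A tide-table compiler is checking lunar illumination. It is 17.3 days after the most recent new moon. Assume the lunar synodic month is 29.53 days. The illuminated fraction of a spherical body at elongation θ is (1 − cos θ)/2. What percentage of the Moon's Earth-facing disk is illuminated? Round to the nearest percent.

93%

Elongation θ = 360° × 17.3/29.53 ≈ 210.9°.
Illuminated fraction = (1 − cos 210.9°)/2 = (1 − (-0.858))/2 ≈ 0.929, so 93%.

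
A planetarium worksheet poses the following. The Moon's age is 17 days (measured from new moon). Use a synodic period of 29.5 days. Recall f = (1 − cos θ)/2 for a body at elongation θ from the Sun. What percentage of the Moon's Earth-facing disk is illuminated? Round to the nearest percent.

Phase angle: θ = 360°·(17 d)/(29.5 d) = 207.5°.
Illuminated fraction = (1 − cos 207.5°)/2 = (1 − (-0.887))/2 ≈ 0.944, so 94%.

94%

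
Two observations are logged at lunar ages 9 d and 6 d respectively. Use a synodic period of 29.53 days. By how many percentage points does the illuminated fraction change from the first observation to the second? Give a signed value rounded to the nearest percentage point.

-31 pp

First observation: θ = 360°·9/29.53 = 109.7°, so f = 0.669.
Second observation: θ = 73.1°, f = 0.355.
Δf = 0.355 − 0.669 = -0.314, i.e. -31 pp.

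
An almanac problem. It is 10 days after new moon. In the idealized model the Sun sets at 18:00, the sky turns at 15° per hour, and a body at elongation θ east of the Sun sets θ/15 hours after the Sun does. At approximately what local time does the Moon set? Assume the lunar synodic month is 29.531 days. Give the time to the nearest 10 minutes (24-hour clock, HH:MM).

The Moon has covered 10/29.531 of its cycle, so θ ≈ 360° × 10/29.531 = 121.9°.
Delay after the Sun = 121.9° / (15°/h) ≈ 8.13 h.
18:00 + 8.127 h ≈ 02:08 → 02:10 to the nearest ten minutes.

02:10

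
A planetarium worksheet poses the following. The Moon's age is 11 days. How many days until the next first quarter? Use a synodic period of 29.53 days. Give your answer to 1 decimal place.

25.9 days

First quarter occurs at elongation 90°, i.e. at age 29.53 × 90/360 = 7.383 d.
Already past this cycle's first quarter; the next is at 7.383 + 29.53 = 36.913 d, so 36.913 − 11 = 25.913 days.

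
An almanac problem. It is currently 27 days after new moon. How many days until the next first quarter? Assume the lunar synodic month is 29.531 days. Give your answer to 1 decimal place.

First quarter is 0.25 of the way through the cycle: age 0.25 × 29.531 = 7.383 d.
Already past this cycle's first quarter; the next is at 7.383 + 29.531 = 36.914 d, so 36.914 − 27 = 9.914 days.

9.9 days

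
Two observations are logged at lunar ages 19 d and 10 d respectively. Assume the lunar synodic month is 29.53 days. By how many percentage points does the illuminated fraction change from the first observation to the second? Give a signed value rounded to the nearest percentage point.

θ₁ = 360° × 19/29.53 = 231.6°, f₁ = (1 − cos θ₁)/2 = 0.810.
θ₂ = 360° × 10/29.53 = 121.9°, f₂ = (1 − cos θ₂)/2 = 0.764.
Change = f₂ − f₁ = -0.046 → -5 percentage points.

-5 percentage points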